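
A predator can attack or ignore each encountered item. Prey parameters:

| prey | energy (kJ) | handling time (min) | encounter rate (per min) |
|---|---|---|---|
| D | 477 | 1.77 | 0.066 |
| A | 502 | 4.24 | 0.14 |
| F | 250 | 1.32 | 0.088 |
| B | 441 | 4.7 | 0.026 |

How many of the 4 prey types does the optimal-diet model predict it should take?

4

Rank by E/h (kJ/min): D 269, F 189, A 118, B 93.8. Include each in turn until the next type's E/h falls below the running intake rate.
Rate on top 1: 28.19. F: 189 > 28.19 → include.
Rate on top 2: 43.38. A: 118 > 43.38 → include.
Rate on top 3: 67.76. B: 93.8 > 67.76 → include.
Optimal diet: D, F, A, B — 4 of 4 types.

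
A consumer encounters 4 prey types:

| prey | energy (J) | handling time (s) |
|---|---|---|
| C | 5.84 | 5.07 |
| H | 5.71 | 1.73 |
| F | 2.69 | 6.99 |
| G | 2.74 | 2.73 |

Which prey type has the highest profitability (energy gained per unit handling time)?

H

Profitability E/h (J/s): C = 5.84/5.07 = 1.15, H = 5.71/1.73 = 3.3, F = 2.69/6.99 = 0.385, G = 2.74/2.73 = 1.
Ranked: H > C > G > F.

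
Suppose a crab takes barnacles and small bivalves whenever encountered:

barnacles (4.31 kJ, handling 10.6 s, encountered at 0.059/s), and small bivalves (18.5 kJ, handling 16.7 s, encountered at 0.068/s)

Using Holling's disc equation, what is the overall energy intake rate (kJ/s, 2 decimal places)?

R = (0.059×4.31 + 0.068×18.5) / (1 + 0.059×10.6 + 0.068×16.7) = 1.512/2.761 = 0.5477 kJ/s.

0.55 kJ/s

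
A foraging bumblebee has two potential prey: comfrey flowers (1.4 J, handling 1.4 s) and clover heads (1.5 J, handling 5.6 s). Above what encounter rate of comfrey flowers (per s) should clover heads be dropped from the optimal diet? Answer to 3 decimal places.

0.261 per s

At the threshold, the rate on comfrey flowers alone equals the profitability of clover heads: λ·1.4/(1 + λ·1.4) = 1.5/5.6 = 0.2679.
Rearranging, λ(1.4 − 0.2679×1.4) = 0.2679, so λ = 0.2679/1.025 = 0.2613 per s.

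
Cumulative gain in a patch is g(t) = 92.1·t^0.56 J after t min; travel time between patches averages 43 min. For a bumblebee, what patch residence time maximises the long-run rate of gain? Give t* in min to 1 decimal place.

54.7 min

Optimal t* satisfies g'(t*) = g(t*)/(T + t*).
g'(t) = 0.56·92.1·t^-0.44. Setting 0.56·92.1·t^-0.44 = 92.1·t^0.56/(43+t) gives 0.56(43+t) = t, so 0.44·t = 0.56×43.
t* = 0.56×43/0.44 = 54.73 min.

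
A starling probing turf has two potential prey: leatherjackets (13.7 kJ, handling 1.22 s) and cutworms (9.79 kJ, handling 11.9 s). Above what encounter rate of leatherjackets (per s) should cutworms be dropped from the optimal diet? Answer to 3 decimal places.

0.065 per s

The zero-one rule: include cutworms iff E₂/h₂ > λE₁/(1+λh₁). Equality gives the switch point.
λE₁h₂ = E₂ + λE₂h₁ ⇒ λ = E₂/(E₁h₂ − E₂h₁) = 9.79/(163 − 11.94) = 0.0648 per s.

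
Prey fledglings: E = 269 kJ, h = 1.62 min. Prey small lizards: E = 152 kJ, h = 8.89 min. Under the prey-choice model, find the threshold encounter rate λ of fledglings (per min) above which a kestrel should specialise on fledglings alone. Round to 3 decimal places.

0.071 per min

Drop small lizards once their profitability E₂/h₂ falls below the rate achievable on fledglings alone: E₂/h₂ = λE₁/(1 + λh₁).
Solve for λ: λE₁h₂ = E₂(1 + λh₁) → λ(E₁h₂ − E₂h₁) = E₂ → λ = E₂/(E₁h₂ − E₂h₁).
λ = 152/(269×8.89 − 152×1.62) = 152/2145 = 0.07086 per min.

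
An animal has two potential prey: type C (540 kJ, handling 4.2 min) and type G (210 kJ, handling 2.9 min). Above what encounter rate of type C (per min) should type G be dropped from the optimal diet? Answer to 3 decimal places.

0.307 per min

At the threshold, the rate on type C alone equals the profitability of type G: λ·540/(1 + λ·4.2) = 210/2.9 = 72.41.
Rearranging, λ(540 − 72.41×4.2) = 72.41, so λ = 72.41/235.9 = 0.307 per min.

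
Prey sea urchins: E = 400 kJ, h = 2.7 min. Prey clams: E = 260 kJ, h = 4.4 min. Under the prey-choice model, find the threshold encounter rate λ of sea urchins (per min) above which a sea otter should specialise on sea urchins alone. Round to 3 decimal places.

0.246 per min

The zero-one rule: include clams iff E₂/h₂ > λE₁/(1+λh₁). Equality gives the switch point.
λE₁h₂ = E₂ + λE₂h₁ ⇒ λ = E₂/(E₁h₂ − E₂h₁) = 260/(1760 − 702) = 0.2457 per min.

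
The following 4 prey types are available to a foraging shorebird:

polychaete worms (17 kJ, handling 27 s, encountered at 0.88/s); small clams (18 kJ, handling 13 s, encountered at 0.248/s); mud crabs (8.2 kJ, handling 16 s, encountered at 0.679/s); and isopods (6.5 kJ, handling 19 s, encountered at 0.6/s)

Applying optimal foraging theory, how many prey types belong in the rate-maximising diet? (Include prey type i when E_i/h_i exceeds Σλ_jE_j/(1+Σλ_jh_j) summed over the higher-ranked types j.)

Rank by E/h (kJ/s): small clams 1.38, polychaete worms 0.63, mud crabs 0.512, isopods 0.342. Include each in turn until the next type's E/h falls below the running intake rate.
Rate on top 1: 1.057. polychaete worms: 0.63 < 1.057 → exclude; stop.
Optimal diet: small clams — 1 of 4 types.

1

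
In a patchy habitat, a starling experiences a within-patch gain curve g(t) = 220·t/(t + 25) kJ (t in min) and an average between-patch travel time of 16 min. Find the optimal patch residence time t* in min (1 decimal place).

Maximise g(t)/(T+t): set derivative to zero → g'(t)(T+t) = g(t).
g'(t) = 220·25/(t + 25)². Setting 220·25/(t+25)² = 220t/[(t+25)(16+t)] gives 25(16+t) = t(t+25), so t² = 25×16 = 400.
t* = √400 = 20 min.

20.0 min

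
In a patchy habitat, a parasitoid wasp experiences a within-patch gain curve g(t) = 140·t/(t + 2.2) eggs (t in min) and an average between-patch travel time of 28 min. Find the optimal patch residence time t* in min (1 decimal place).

7.8 min

Maximise g(t)/(T+t): set derivative to zero → g'(t)(T+t) = g(t).
g'(t) = 140·2.2/(t + 2.2)². Setting 140·2.2/(t+2.2)² = 140t/[(t+2.2)(28+t)] gives 2.2(28+t) = t(t+2.2), so t² = 2.2×28 = 61.6.
t* = √61.6 = 7.849 min.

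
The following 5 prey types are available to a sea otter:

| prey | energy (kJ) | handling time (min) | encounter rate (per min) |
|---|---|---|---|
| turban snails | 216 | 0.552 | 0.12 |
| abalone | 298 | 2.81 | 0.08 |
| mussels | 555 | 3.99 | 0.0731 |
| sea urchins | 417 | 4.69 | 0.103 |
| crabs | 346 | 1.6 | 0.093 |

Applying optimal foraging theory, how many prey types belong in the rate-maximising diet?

E/h in descending order: turban snails 391, crabs 216, mussels 139, abalone 106, sea urchins 88.9 kJ/min. The optimal diet is the largest prefix of this list for which every included type satisfies E_i/h_i > R on the types above it.
Rate on top 1: 24.31. crabs: 216 > 24.31 → include.
Rate on top 2: 47.82. mussels: 139 > 47.82 → include.
Rate on top 3: 65.49. abalone: 106 > 65.49 → include.
Rate on top 4: 70.75. sea urchins: 88.9 > 70.75 → include.
Optimal diet: turban snails, crabs, mussels, abalone, sea urchins — 5 of 5 types.

5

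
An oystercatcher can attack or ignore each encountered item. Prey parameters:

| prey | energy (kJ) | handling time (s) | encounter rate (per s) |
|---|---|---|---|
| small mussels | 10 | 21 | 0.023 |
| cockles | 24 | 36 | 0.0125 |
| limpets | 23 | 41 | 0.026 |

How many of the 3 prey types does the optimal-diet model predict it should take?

3

Rank by E/h (kJ/s): cockles 0.667, limpets 0.561, small mussels 0.476. Include each in turn until the next type's E/h falls below the running intake rate.
Rate on top 1: 0.2069. limpets: 0.561 > 0.2069 → include.
Rate on top 2: 0.3569. small mussels: 0.476 > 0.3569 → include.
Optimal diet: cockles, limpets, small mussels — 3 of 3 types.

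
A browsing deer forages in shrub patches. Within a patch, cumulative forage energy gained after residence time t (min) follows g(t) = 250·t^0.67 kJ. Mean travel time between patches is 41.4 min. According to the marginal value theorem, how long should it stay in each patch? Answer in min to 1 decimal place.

Optimal t* satisfies g'(t*) = g(t*)/(T + t*).
g'(t) = 0.67·250·t^-0.33. Setting 0.67·250·t^-0.33 = 250·t^0.67/(41.4+t) gives 0.67(41.4+t) = t, so 0.33·t = 0.67×41.4.
t* = 0.67×41.4/0.33 = 84.05 min.

84.1 min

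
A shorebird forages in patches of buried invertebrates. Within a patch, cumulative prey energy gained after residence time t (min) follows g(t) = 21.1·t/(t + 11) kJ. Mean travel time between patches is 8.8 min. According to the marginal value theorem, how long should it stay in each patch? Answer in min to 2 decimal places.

9.84 min

Maximise g(t)/(T+t): set derivative to zero → g'(t)(T+t) = g(t).
g'(t) = 21.1·11/(t + 11)². Setting 21.1·11/(t+11)² = 21.1t/[(t+11)(8.8+t)] gives 11(8.8+t) = t(t+11), so t² = 11×8.8 = 96.8.
t* = √96.8 = 9.839 min.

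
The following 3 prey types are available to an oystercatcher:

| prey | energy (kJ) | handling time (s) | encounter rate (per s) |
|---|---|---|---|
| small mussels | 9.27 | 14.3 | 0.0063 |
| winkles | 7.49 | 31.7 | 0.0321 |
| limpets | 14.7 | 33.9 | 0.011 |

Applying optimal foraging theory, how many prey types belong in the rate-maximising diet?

3

Rank by E/h (kJ/s): small mussels 0.648, limpets 0.434, winkles 0.236. Include each in turn until the next type's E/h falls below the running intake rate.
Rate on top 1: 0.05357. limpets: 0.434 > 0.05357 → include.
Rate on top 2: 0.1504. winkles: 0.236 > 0.1504 → include.
Optimal diet: small mussels, limpets, winkles — 3 of 3 types.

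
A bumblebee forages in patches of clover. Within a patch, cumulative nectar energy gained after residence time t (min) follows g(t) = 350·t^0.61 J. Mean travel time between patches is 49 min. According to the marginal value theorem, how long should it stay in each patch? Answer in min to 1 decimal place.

76.6 min

Optimal t* satisfies g'(t*) = g(t*)/(T + t*).
g'(t) = 0.61·350·t^-0.39. Setting 0.61·350·t^-0.39 = 350·t^0.61/(49+t) gives 0.61(49+t) = t, so 0.39·t = 0.61×49.
t* = 0.61×49/0.39 = 76.64 min.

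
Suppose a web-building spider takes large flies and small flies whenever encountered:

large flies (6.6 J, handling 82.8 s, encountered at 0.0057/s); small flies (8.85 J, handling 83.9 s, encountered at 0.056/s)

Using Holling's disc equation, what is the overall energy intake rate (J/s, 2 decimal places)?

Energy encountered per unit search time: 0.0057×6.6 + 0.056×8.85 = 0.5332 J/s.
Handling time per unit search time: 0.0057×82.8 + 0.056×83.9 = 5.17.
Rate = 0.5332/(1 + 5.17) = 0.08642 J/s.

0.09 J/s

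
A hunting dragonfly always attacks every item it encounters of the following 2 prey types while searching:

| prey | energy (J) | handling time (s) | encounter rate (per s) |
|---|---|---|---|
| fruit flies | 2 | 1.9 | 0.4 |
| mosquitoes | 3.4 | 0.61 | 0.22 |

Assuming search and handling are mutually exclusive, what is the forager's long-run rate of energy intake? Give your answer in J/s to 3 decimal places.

R = (0.4×2 + 0.22×3.4) / (1 + 0.4×1.9 + 0.22×0.61) = 1.548/1.894 = 0.8172 J/s.

0.817 J/s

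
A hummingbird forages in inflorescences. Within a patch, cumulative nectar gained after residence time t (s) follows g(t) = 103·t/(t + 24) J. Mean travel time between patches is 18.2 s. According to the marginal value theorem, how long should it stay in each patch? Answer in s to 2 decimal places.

Optimal t* satisfies g'(t*) = g(t*)/(T + t*).
g'(t) = 103·24/(t + 24)². Setting 103·24/(t+24)² = 103t/[(t+24)(18.2+t)] gives 24(18.2+t) = t(t+24), so t² = 24×18.2 = 436.8.
t* = √436.8 = 20.9 s.

20.90 s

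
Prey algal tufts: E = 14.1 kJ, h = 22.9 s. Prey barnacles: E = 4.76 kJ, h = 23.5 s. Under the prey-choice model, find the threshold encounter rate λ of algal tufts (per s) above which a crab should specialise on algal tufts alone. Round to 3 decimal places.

0.021 per s

The zero-one rule: include barnacles iff E₂/h₂ > λE₁/(1+λh₁). Equality gives the switch point.
λE₁h₂ = E₂ + λE₂h₁ ⇒ λ = E₂/(E₁h₂ − E₂h₁) = 4.76/(331.3 − 109) = 0.02141 per s.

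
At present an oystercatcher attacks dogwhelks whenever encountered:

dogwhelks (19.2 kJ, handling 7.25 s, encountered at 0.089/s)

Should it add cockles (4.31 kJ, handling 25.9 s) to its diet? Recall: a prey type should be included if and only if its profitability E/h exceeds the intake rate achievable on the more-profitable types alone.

No

Intake rate on the current diet: R = (0.089×19.2) / (1 + 0.089×7.25) = 1.709/1.645 = 1.039 kJ/s.
Profitability of cockles: 4.31/25.9 = 0.1664 kJ/s.
Since 0.1664 < R, time spent handling cockles is better spent searching.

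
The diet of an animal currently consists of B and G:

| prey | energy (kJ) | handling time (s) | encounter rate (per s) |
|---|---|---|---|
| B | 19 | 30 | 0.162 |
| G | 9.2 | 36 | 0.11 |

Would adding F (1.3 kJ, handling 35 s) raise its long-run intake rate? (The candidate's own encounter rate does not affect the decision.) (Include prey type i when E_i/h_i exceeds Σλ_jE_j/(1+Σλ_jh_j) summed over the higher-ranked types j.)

No

On B and G alone, R = ΣλE/(1+Σλh) = 4.09/9.82 = 0.4165 kJ/s.
F: E/h = 1.3/35 = 0.03714 kJ/s.
Since 0.03714 < R, time spent handling F is better spent searching.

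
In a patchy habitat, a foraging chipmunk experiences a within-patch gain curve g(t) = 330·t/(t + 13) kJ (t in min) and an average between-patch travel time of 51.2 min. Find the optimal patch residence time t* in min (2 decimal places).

By the marginal value theorem, leave when the instantaneous gain rate g'(t) equals the habitat-wide average g(t)/(T + t).
g'(t) = 330·13/(t + 13)². Setting 330·13/(t+13)² = 330t/[(t+13)(51.2+t)] gives 13(51.2+t) = t(t+13), so t² = 13×51.2 = 665.6.
t* = √665.6 = 25.8 min.

25.80 min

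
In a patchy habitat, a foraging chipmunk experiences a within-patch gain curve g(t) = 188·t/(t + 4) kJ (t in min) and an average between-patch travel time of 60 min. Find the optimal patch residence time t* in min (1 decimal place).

Optimal t* satisfies g'(t*) = g(t*)/(T + t*).
g'(t) = 188·4/(t + 4)². Setting 188·4/(t+4)² = 188t/[(t+4)(60+t)] gives 4(60+t) = t(t+4), so t² = 4×60 = 240.
t* = √240 = 15.49 min.

15.5 min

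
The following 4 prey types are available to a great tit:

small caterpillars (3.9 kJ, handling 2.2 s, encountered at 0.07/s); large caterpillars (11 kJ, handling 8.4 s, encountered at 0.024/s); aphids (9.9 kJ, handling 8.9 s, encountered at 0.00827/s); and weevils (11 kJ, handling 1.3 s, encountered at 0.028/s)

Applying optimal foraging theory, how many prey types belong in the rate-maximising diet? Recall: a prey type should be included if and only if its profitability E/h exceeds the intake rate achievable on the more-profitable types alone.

Profitabilities (E/h, kJ/s): weevils 8.46, small caterpillars 1.77, large caterpillars 1.31, aphids 1.11. Add prey in this order while the next type's profitability exceeds the intake rate on those already taken.
Rate on top 1: 0.2972. small caterpillars: 1.77 > 0.2972 → include.
Rate on top 2: 0.4881. large caterpillars: 1.31 > 0.4881 → include.
Rate on top 3: 0.607. aphids: 1.11 > 0.607 → include.
Optimal diet: weevils, small caterpillars, large caterpillars, aphids — 4 of 4 types.

4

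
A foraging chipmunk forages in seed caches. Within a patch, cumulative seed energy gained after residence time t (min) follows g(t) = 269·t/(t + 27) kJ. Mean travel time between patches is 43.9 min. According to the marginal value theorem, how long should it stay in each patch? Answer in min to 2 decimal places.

Maximise g(t)/(T+t): set derivative to zero → g'(t)(T+t) = g(t).
g'(t) = 269·27/(t + 27)². Setting 269·27/(t+27)² = 269t/[(t+27)(43.9+t)] gives 27(43.9+t) = t(t+27), so t² = 27×43.9 = 1185.
t* = √1185 = 34.43 min.

34.43 min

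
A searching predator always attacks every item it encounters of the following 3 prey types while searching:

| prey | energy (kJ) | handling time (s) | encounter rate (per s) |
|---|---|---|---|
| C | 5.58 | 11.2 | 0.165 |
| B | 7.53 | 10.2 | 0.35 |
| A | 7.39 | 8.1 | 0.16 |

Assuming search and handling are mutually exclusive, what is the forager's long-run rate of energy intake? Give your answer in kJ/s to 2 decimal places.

Energy encountered per unit search time: 0.165×5.58 + 0.35×7.53 + 0.16×7.39 = 4.739 kJ/s.
Handling time per unit search time: 0.165×11.2 + 0.35×10.2 + 0.16×8.1 = 6.714.
Rate = 4.739/(1 + 6.714) = 0.6143 kJ/s.

0.61 kJ/s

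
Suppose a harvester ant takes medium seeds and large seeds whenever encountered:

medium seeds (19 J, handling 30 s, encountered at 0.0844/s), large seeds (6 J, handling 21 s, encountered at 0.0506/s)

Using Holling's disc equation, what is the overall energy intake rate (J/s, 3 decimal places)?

R = (0.0844×19 + 0.0506×6) / (1 + 0.0844×30 + 0.0506×21) = 1.907/4.595 = 0.4151 J/s.

0.415 J/s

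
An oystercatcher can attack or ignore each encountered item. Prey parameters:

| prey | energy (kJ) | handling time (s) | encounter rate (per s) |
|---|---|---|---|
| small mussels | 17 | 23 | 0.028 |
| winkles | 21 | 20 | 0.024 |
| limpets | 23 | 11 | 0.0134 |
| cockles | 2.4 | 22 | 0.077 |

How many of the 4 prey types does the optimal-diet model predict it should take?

Profitabilities (E/h, kJ/s): limpets 2.09, winkles 1.05, small mussels 0.739, cockles 0.109. Add prey in this order while the next type's profitability exceeds the intake rate on those already taken.
Rate on top 1: 0.2686. winkles: 1.05 > 0.2686 → include.
Rate on top 2: 0.4991. small mussels: 0.739 > 0.4991 → include.
Rate on top 3: 0.5671. cockles: 0.109 < 0.5671 → exclude; stop.
Optimal diet: limpets, winkles, small mussels — 3 of 4 types.

3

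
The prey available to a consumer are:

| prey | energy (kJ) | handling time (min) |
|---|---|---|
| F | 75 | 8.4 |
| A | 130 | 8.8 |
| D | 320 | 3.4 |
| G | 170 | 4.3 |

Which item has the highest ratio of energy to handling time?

In descending order of E/h:
D: 320/3.4 = 94.1 kJ/min
G: 170/4.3 = 39.5 kJ/min
A: 130/8.8 = 14.8 kJ/min
F: 75/8.4 = 8.93 kJ/min

D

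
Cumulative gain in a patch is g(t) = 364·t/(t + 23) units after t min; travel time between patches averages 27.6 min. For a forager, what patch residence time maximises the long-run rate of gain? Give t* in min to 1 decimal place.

Maximise g(t)/(T+t): set derivative to zero → g'(t)(T+t) = g(t).
g'(t) = 364·23/(t + 23)². Setting 364·23/(t+23)² = 364t/[(t+23)(27.6+t)] gives 23(27.6+t) = t(t+23), so t² = 23×27.6 = 634.8.
t* = √634.8 = 25.2 min.

25.2 min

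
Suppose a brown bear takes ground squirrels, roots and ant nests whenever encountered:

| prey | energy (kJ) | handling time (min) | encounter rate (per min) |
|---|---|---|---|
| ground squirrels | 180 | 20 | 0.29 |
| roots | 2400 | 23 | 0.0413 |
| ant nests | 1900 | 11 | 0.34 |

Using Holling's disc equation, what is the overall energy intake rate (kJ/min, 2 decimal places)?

69.39 kJ/min

Energy encountered per unit search time: 0.29×180 + 0.0413×2400 + 0.34×1900 = 797.3 kJ/min.
Handling time per unit search time: 0.29×20 + 0.0413×23 + 0.34×11 = 10.49.
Rate = 797.3/(1 + 10.49) = 69.39 kJ/min.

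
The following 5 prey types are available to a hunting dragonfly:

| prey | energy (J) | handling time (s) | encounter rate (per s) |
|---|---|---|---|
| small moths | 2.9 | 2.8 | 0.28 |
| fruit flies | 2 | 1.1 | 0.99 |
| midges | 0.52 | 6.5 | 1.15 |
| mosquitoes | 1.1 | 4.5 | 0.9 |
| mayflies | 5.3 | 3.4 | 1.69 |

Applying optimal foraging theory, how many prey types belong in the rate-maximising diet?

E/h in descending order: fruit flies 1.82, mayflies 1.56, small moths 1.04, mosquitoes 0.244, midges 0.08 J/s. The optimal diet is the largest prefix of this list for which every included type satisfies E_i/h_i > R on the types above it.
Rate on top 1: 0.9478. mayflies: 1.56 > 0.9478 → include.
Rate on top 2: 1.396. small moths: 1.04 < 1.396 → exclude; stop.
Optimal diet: fruit flies, mayflies — 2 of 5 types.

2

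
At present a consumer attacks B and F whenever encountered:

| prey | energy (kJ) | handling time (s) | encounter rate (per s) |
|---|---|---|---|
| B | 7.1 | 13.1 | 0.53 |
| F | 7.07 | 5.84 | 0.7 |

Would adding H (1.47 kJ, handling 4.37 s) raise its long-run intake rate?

Intake rate on the current diet: R = (0.53×7.1 + 0.7×7.07) / (1 + 0.53×13.1 + 0.7×5.84) = 8.712/12.03 = 0.7241 kJ/s.
H: E/h = 1.47/4.37 = 0.3364 kJ/s.
0.3364 < 0.7241, so adding H would lower the average — exclude it.

No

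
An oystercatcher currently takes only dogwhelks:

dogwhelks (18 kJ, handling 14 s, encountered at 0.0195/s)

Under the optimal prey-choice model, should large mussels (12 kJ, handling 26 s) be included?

Yes

On dogwhelks alone, R = ΣλE/(1+Σλh) = 0.351/1.273 = 0.2757 kJ/s.
large mussels: E/h = 12/26 = 0.4615 kJ/s.
0.4615 > 0.2757, so adding large mussels raises the average — include it.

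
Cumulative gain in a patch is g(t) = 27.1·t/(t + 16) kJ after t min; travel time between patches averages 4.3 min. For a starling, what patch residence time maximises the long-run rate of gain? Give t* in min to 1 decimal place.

8.3 min

Maximise g(t)/(T+t): set derivative to zero → g'(t)(T+t) = g(t).
g'(t) = 27.1·16/(t + 16)². Setting 27.1·16/(t+16)² = 27.1t/[(t+16)(4.3+t)] gives 16(4.3+t) = t(t+16), so t² = 16×4.3 = 68.8.
t* = √68.8 = 8.295 min.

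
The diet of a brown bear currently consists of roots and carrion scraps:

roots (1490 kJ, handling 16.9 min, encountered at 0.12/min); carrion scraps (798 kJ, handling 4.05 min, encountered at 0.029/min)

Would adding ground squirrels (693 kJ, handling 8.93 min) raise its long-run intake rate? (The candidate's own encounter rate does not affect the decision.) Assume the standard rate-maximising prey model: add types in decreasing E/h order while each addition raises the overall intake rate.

Yes

On roots and carrion scraps alone, R = ΣλE/(1+Σλh) = 201.9/3.145 = 64.2 kJ/min.
ground squirrels: E/h = 693/8.93 = 77.6 kJ/min.
Since 77.6 > R, including ground squirrels increases the long-run rate.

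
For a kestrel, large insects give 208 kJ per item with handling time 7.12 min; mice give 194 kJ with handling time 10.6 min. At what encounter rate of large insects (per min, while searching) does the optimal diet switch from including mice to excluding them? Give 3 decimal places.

The zero-one rule: include mice iff E₂/h₂ > λE₁/(1+λh₁). Equality gives the switch point.
λE₁h₂ = E₂ + λE₂h₁ ⇒ λ = E₂/(E₁h₂ − E₂h₁) = 194/(2205 − 1381) = 0.2356 per min.

0.236 per min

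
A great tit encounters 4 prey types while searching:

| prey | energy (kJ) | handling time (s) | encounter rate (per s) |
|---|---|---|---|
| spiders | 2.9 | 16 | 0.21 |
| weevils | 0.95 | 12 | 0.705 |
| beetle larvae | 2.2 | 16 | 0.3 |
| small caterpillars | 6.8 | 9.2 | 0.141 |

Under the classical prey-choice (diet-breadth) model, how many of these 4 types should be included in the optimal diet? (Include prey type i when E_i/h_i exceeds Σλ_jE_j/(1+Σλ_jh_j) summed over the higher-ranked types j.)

1

Rank by E/h (kJ/s): small caterpillars 0.739, spiders 0.181, beetle larvae 0.138, weevils 0.0792. Include each in turn until the next type's E/h falls below the running intake rate.
Rate on top 1: 0.4174. spiders: 0.181 < 0.4174 → exclude; stop.
Optimal diet: small caterpillars — 1 of 4 types.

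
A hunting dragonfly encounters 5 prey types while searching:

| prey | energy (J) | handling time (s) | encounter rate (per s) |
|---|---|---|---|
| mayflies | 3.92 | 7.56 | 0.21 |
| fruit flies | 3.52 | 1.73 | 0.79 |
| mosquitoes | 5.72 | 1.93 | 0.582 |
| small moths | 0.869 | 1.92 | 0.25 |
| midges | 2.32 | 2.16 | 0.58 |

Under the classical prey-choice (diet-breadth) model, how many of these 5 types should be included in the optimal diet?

E/h in descending order: mosquitoes 2.96, fruit flies 2.03, midges 1.07, mayflies 0.519, small moths 0.453 J/s. The optimal diet is the largest prefix of this list for which every included type satisfies E_i/h_i > R on the types above it.
Rate on top 1: 1.568. fruit flies: 2.03 > 1.568 → include.
Rate on top 2: 1.751. midges: 1.07 < 1.751 → exclude; stop.
Optimal diet: mosquitoes, fruit flies — 2 of 5 types.

2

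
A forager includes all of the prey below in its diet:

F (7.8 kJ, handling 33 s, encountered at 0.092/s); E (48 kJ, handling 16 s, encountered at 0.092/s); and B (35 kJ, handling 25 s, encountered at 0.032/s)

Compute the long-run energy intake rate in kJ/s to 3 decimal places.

0.991 kJ/s

Energy encountered per unit search time: 0.092×7.8 + 0.092×48 + 0.032×35 = 6.254 kJ/s.
Handling time per unit search time: 0.092×33 + 0.092×16 + 0.032×25 = 5.308.
Rate = 6.254/(1 + 5.308) = 0.9914 kJ/s.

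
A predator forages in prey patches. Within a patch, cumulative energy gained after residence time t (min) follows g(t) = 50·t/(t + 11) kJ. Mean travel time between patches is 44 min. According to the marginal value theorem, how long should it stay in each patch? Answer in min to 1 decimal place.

22.0 min

By the marginal value theorem, leave when the instantaneous gain rate g'(t) equals the habitat-wide average g(t)/(T + t).
g'(t) = 50·11/(t + 11)². Setting 50·11/(t+11)² = 50t/[(t+11)(44+t)] gives 11(44+t) = t(t+11), so t² = 11×44 = 484.
t* = √484 = 22 min.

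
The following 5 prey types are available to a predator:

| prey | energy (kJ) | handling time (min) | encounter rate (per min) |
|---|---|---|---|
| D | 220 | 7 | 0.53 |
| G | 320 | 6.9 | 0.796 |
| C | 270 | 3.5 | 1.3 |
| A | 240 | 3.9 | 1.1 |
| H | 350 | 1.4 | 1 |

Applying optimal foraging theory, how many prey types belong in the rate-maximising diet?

Profitabilities (E/h, kJ/min): H 250, C 77.1, A 61.5, G 46.4, D 31.4. Add prey in this order while the next type's profitability exceeds the intake rate on those already taken.
Rate on top 1: 145.8. C: 77.1 < 145.8 → exclude; stop.
Optimal diet: H — 1 of 5 types.

1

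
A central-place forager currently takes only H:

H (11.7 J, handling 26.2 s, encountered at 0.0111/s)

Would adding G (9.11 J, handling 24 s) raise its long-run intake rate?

Current rate: (0.0111×11.7)/(1 + 0.0111×26.2) = 0.1006 J/s.
Profitability of G: 9.11/24 = 0.3796 J/s.
Since 0.3796 > R, including G increases the long-run rate.

Yes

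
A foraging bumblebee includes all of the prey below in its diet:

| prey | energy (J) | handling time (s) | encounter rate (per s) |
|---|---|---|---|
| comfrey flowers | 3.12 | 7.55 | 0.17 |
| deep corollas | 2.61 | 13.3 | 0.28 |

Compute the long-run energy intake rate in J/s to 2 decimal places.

R = (0.17×3.12 + 0.28×2.61) / (1 + 0.17×7.55 + 0.28×13.3) = 1.261/6.008 = 0.2099 J/s.

0.21 J/s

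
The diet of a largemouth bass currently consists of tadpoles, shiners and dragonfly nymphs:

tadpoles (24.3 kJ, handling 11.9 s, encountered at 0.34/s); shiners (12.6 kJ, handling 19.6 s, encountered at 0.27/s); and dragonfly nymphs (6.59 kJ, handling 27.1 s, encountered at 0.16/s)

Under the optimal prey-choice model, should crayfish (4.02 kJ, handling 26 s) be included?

No

Current rate: (0.34×24.3 + 0.27×12.6 + 0.16×6.59)/(1 + 0.34×11.9 + 0.27×19.6 + 0.16×27.1) = 0.8667 kJ/s.
Profitability of crayfish: 4.02/26 = 0.1546 kJ/s.
0.1546 < 0.8667, so adding crayfish would lower the average — exclude it.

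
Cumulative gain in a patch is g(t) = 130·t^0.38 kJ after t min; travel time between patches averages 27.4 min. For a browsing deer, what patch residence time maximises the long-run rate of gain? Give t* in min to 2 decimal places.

Optimal t* satisfies g'(t*) = g(t*)/(T + t*).
g'(t) = 0.38·130·t^-0.62. Setting 0.38·130·t^-0.62 = 130·t^0.38/(27.4+t) gives 0.38(27.4+t) = t, so 0.62·t = 0.38×27.4.
t* = 0.38×27.4/0.62 = 16.79 min.

16.79 min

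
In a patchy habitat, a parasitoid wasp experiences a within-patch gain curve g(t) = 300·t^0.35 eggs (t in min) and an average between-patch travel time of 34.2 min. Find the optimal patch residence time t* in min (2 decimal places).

Optimal t* satisfies g'(t*) = g(t*)/(T + t*).
g'(t) = 0.35·300·t^-0.65. Setting 0.35·300·t^-0.65 = 300·t^0.35/(34.2+t) gives 0.35(34.2+t) = t, so 0.65·t = 0.35×34.2.
t* = 0.35×34.2/0.65 = 18.42 min.

18.42 min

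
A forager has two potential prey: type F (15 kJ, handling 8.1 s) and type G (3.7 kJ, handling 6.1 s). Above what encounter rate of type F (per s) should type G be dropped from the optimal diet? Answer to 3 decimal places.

0.060 per s

At the threshold, the rate on type F alone equals the profitability of type G: λ·15/(1 + λ·8.1) = 3.7/6.1 = 0.6066.
Rearranging, λ(15 − 0.6066×8.1) = 0.6066, so λ = 0.6066/10.09 = 0.06013 per s.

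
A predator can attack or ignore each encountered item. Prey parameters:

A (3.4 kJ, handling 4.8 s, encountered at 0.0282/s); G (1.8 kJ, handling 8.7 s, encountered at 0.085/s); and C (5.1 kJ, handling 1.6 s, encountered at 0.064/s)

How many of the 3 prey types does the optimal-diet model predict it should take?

Rank by E/h (kJ/s): C 3.19, A 0.708, G 0.207. Include each in turn until the next type's E/h falls below the running intake rate.
Rate on top 1: 0.2961. A: 0.708 > 0.2961 → include.
Rate on top 2: 0.3412. G: 0.207 < 0.3412 → exclude; stop.
Optimal diet: C, A — 2 of 3 types.

2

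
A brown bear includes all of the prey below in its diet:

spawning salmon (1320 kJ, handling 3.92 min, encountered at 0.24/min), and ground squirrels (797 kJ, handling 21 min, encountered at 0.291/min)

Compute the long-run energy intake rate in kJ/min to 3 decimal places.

R = (0.24×1320 + 0.291×797) / (1 + 0.24×3.92 + 0.291×21) = 548.7/8.052 = 68.15 kJ/min.

68.150 kJ/min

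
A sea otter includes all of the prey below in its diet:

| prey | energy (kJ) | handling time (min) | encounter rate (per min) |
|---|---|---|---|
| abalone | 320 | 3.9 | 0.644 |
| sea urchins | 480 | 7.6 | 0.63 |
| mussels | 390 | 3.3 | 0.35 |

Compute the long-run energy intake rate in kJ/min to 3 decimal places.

68.219 kJ/min

R = (0.644×320 + 0.63×480 + 0.35×390) / (1 + 0.644×3.9 + 0.63×7.6 + 0.35×3.3) = 645/9.455 = 68.22 kJ/min.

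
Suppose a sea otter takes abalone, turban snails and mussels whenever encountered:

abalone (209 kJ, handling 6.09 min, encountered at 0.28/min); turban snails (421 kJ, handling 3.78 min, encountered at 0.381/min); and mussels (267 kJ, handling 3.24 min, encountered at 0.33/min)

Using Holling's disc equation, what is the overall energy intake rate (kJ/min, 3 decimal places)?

Energy encountered per unit search time: 0.28×209 + 0.381×421 + 0.33×267 = 307 kJ/min.
Handling time per unit search time: 0.28×6.09 + 0.381×3.78 + 0.33×3.24 = 4.215.
Rate = 307/(1 + 4.215) = 58.88 kJ/min.

58.879 kJ/min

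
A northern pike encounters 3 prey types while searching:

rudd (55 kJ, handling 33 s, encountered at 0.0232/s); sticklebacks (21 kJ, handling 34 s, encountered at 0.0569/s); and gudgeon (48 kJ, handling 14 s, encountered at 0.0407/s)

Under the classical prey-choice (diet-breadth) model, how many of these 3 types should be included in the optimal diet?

2

Rank by E/h (kJ/s): gudgeon 3.43, rudd 1.67, sticklebacks 0.618. Include each in turn until the next type's E/h falls below the running intake rate.
Rate on top 1: 1.244. rudd: 1.67 > 1.244 → include.
Rate on top 2: 1.383. sticklebacks: 0.618 < 1.383 → exclude; stop.
Optimal diet: gudgeon, rudd — 2 of 3 types.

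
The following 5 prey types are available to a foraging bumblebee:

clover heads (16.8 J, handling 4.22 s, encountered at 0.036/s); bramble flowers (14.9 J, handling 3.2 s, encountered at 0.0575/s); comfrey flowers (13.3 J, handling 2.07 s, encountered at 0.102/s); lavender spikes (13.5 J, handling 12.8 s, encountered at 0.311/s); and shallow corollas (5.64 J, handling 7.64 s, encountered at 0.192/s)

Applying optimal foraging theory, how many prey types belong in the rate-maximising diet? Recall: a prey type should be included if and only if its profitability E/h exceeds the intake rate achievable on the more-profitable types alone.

3

Profitabilities (E/h, J/s): comfrey flowers 6.43, bramble flowers 4.66, clover heads 3.98, lavender spikes 1.05, shallow corollas 0.738. Add prey in this order while the next type's profitability exceeds the intake rate on those already taken.
Rate on top 1: 1.12. bramble flowers: 4.66 > 1.12 → include.
Rate on top 2: 1.586. clover heads: 3.98 > 1.586 → include.
Rate on top 3: 1.822. lavender spikes: 1.05 < 1.822 → exclude; stop.
Optimal diet: comfrey flowers, bramble flowers, clover heads — 3 of 5 types.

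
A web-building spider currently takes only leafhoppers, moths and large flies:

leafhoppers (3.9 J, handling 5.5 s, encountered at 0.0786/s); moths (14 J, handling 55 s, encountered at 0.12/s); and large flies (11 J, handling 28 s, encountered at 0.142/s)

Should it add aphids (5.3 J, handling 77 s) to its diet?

No

On leafhoppers, moths and large flies alone, R = ΣλE/(1+Σλh) = 3.549/12.01 = 0.2955 J/s.
aphids: E/h = 5.3/77 = 0.06883 J/s.
Since 0.06883 < R, time spent handling aphids is better spent searching.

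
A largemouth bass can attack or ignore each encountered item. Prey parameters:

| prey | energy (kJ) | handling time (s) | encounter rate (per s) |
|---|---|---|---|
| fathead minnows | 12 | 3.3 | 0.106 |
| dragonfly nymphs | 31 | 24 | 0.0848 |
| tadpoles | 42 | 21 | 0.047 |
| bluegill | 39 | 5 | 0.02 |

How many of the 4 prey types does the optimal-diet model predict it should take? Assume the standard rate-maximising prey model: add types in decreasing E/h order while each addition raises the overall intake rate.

Profitabilities (E/h, kJ/s): bluegill 7.8, fathead minnows 3.64, tadpoles 2, dragonfly nymphs 1.29. Add prey in this order while the next type's profitability exceeds the intake rate on those already taken.
Rate on top 1: 0.7091. fathead minnows: 3.64 > 0.7091 → include.
Rate on top 2: 1.415. tadpoles: 2 > 1.415 → include.
Rate on top 3: 1.652. dragonfly nymphs: 1.29 < 1.652 → exclude; stop.
Optimal diet: bluegill, fathead minnows, tadpoles — 3 of 4 types.

3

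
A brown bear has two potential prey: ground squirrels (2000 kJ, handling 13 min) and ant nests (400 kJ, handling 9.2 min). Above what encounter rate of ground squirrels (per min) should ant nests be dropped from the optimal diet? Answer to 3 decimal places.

0.030 per min

The zero-one rule: include ant nests iff E₂/h₂ > λE₁/(1+λh₁). Equality gives the switch point.
λE₁h₂ = E₂ + λE₂h₁ ⇒ λ = E₂/(E₁h₂ − E₂h₁) = 400/(1.84e+04 − 5200) = 0.0303 per min.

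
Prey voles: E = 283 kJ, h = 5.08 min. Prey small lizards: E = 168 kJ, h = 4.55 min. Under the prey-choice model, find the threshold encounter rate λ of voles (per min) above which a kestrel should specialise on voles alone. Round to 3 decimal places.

The zero-one rule: include small lizards iff E₂/h₂ > λE₁/(1+λh₁). Equality gives the switch point.
λE₁h₂ = E₂ + λE₂h₁ ⇒ λ = E₂/(E₁h₂ − E₂h₁) = 168/(1288 − 853.4) = 0.3869 per min.

0.387 per min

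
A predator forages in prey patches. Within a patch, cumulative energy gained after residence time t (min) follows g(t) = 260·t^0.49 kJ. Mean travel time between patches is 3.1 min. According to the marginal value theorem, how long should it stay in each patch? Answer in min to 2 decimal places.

2.98 min

Maximise g(t)/(T+t): set derivative to zero → g'(t)(T+t) = g(t).
g'(t) = 0.49·260·t^-0.51. Setting 0.49·260·t^-0.51 = 260·t^0.49/(3.1+t) gives 0.49(3.1+t) = t, so 0.51·t = 0.49×3.1.
t* = 0.49×3.1/0.51 = 2.978 min.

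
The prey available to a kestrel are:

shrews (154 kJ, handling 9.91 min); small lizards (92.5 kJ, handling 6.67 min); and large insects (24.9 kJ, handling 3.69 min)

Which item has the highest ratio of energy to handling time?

In descending order of E/h:
shrews: 154/9.91 = 15.5 kJ/min
small lizards: 92.5/6.67 = 13.9 kJ/min
large insects: 24.9/3.69 = 6.75 kJ/min

shrews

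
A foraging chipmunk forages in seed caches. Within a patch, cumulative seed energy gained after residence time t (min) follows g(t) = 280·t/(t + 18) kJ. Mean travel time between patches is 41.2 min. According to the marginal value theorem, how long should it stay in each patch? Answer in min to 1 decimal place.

27.2 min

Optimal t* satisfies g'(t*) = g(t*)/(T + t*).
g'(t) = 280·18/(t + 18)². Setting 280·18/(t+18)² = 280t/[(t+18)(41.2+t)] gives 18(41.2+t) = t(t+18), so t² = 18×41.2 = 741.6.
t* = √741.6 = 27.23 min.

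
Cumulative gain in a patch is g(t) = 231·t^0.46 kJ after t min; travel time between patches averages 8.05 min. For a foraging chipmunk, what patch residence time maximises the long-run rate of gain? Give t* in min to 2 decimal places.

Optimal t* satisfies g'(t*) = g(t*)/(T + t*).
g'(t) = 0.46·231·t^-0.54. Setting 0.46·231·t^-0.54 = 231·t^0.46/(8.05+t) gives 0.46(8.05+t) = t, so 0.54·t = 0.46×8.05.
t* = 0.46×8.05/0.54 = 6.857 min.

6.86 min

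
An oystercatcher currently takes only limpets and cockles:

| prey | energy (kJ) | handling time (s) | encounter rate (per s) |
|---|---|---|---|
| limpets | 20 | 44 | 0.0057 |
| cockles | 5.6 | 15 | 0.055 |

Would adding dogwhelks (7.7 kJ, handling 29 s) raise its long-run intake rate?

Intake rate on the current diet: R = (0.0057×20 + 0.055×5.6) / (1 + 0.0057×44 + 0.055×15) = 0.422/2.076 = 0.2033 kJ/s.
dogwhelks: E/h = 7.7/29 = 0.2655 kJ/s.
0.2655 > 0.2033, so adding dogwhelks raises the average — include it.

Yes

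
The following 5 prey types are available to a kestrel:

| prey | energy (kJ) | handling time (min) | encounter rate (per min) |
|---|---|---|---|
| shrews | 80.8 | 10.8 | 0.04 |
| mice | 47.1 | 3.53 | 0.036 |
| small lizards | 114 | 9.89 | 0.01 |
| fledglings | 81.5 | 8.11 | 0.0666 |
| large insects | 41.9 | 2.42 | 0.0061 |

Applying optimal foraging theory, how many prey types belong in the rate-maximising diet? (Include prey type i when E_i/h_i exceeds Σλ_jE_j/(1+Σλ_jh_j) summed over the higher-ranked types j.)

5

Profitabilities (E/h, kJ/min): large insects 17.3, mice 13.3, small lizards 11.5, fledglings 10, shrews 7.48. Add prey in this order while the next type's profitability exceeds the intake rate on those already taken.
Rate on top 1: 0.2519. mice: 13.3 > 0.2519 → include.
Rate on top 2: 1.709. small lizards: 11.5 > 1.709 → include.
Rate on top 3: 2.491. fledglings: 10 > 2.491 → include.
Rate on top 4: 4.784. shrews: 7.48 > 4.784 → include.
Optimal diet: large insects, mice, small lizards, fledglings, shrews — 5 of 5 types.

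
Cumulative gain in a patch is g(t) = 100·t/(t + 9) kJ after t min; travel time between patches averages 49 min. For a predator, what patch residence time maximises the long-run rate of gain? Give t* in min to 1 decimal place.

21.0 min

By the marginal value theorem, leave when the instantaneous gain rate g'(t) equals the habitat-wide average g(t)/(T + t).
g'(t) = 100·9/(t + 9)². Setting 100·9/(t+9)² = 100t/[(t+9)(49+t)] gives 9(49+t) = t(t+9), so t² = 9×49 = 441.
t* = √441 = 21 min.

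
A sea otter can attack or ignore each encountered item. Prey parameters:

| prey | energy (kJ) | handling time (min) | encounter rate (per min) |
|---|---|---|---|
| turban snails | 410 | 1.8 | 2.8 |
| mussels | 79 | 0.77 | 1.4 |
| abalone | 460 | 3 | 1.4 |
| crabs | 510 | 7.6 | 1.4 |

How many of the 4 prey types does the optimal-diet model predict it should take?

1

Profitabilities (E/h, kJ/min): turban snails 228, abalone 153, mussels 103, crabs 67.1. Add prey in this order while the next type's profitability exceeds the intake rate on those already taken.
Rate on top 1: 190.1. abalone: 153 < 190.1 → exclude; stop.
Optimal diet: turban snails — 1 of 4 types.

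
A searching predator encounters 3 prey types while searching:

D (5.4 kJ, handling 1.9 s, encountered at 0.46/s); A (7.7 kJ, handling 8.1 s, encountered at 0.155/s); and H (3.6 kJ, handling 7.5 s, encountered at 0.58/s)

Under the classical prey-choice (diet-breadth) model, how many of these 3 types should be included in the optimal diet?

Rank by E/h (kJ/s): D 2.84, A 0.951, H 0.48. Include each in turn until the next type's E/h falls below the running intake rate.
Rate on top 1: 1.326. A: 0.951 < 1.326 → exclude; stop.
Optimal diet: D — 1 of 3 types.

1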